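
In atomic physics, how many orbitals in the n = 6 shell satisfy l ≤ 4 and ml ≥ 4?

Go through l = 0, …, 5 (the values permitted for n = 6).
Orbitals with l ≤ 4 and ml ≥ 4, by l: l=4 → 1.
Total orbitals: 1.

1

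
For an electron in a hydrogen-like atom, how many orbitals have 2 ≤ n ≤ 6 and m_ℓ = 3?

6

Go shell by shell, enumerating (ℓ, m_ℓ) with m_ℓ = 3:
n=4 → 1; n=5 → 2; n=6 → 3.
Total orbitals: 1 + 2 + 3 = 6.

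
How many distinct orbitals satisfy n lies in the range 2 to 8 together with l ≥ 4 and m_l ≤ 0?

60

Treat each shell separately and count matching orbitals:
n=5 → 5; n=6 → 11; n=7 → 18; n=8 → 26.
Total orbitals: 5 + 11 + 18 + 26 = 60.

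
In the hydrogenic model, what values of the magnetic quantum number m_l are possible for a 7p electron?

The 7p subshell has l = 1, and m_l takes every integer from −l to +l. With l = 1 that gives the 3 values -1, 0, 1.

-1, 0, 1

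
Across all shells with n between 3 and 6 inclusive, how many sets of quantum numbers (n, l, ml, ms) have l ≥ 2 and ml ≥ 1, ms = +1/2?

Treat each shell separately and count matching orbitals:
n=3 → 2; n=4 → 5; n=5 → 9; n=6 → 14.
Orbitals: 2 + 5 + 9 + 14 = 30. With ms fixed to +1/2 there is one state per orbital, so 30 states.

30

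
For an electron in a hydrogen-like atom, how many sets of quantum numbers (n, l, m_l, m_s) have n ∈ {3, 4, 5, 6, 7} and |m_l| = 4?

Count contributing orbitals for each principal shell:
n=5 → 2; n=6 → 4; n=7 → 6.
Orbitals: 2 + 4 + 6 = 12. Including both spin states (m_s = ±1/2) gives 2 × 12 = 24 states.

24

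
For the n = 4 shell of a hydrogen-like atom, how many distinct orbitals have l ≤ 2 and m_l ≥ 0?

6

For n = 4, l ranges over 0 … 3.
The (l, m_l) pairs meeting l ≤ 2 and m_l ≥ 0 give: l=0 → 1; l=1 → 2; l=2 → 3.
Total orbitals: 1 + 2 + 3 = 6.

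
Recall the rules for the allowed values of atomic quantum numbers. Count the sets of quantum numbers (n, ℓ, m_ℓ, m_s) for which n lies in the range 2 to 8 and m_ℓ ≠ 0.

336

Work shell by shell — for each n, count the (ℓ, m_ℓ) pairs that satisfy m_ℓ ≠ 0:
n=2 → 2; n=3 → 6; n=4 → 12; n=5 → 20; n=6 → 30; n=7 → 42; n=8 → 56.
Orbitals: 2 + 6 + 12 + 20 + 30 + 42 + 56 = 168. Including both spin states (m_s = ±1/2) gives 2 × 168 = 336 states.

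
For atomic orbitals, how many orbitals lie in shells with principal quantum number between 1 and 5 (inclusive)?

Shell n has n² orbitals: 1²=1 + 2²=4 + 3²=9 + 4²=16 + 5²=25 = 55 orbitals.

55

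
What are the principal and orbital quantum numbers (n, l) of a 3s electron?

The leading integer gives n = 3; the letter 's' means l = 0.

n = 3, l = 0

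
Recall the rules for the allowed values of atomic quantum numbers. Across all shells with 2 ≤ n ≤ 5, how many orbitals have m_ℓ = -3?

3

Go shell by shell, enumerating (ℓ, m_ℓ) with m_ℓ = -3:
n=4 → 1; n=5 → 2.
Total orbitals: 1 + 2 = 3.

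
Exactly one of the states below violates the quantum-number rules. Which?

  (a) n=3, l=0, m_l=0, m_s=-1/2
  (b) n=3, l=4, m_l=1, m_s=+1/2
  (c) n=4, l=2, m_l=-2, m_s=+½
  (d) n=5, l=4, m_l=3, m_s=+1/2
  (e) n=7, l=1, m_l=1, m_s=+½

(b) has l = 4 ≥ n = 3, violating 0 ≤ l ≤ n−1.
The remaining sets (a), (c), (d), (e) satisfy all four rules.

(b)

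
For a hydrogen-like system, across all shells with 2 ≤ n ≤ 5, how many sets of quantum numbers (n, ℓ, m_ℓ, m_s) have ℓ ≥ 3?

46

For each n in the range, tally the orbitals obeying ℓ ≥ 3:
n=4 → 7; n=5 → 16.
Orbitals: 7 + 16 = 23. Including both spin states (m_s = ±1/2) gives 2 × 23 = 46 states.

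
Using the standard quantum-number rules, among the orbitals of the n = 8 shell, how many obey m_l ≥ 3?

15

Orbitals with m_l ≥ 3, by l: l=3 → 1; l=4 → 2; l=5 → 3; l=6 → 4; l=7 → 5.
Total orbitals: 1 + 2 + 3 + 4 + 5 = 15.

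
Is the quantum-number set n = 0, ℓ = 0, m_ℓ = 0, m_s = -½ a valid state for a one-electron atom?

The principal quantum number must be a positive integer (n ≥ 1), but here n = 0.

Invalid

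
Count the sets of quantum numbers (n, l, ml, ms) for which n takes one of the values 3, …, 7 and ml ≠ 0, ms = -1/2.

110

Go shell by shell, enumerating (l, ml) with ml ≠ 0:
n=3 → 6; n=4 → 12; n=5 → 20; n=6 → 30; n=7 → 42.
Orbitals: 6 + 12 + 20 + 30 + 42 = 110. With ms fixed to -1/2 there is one state per orbital, so 110 states.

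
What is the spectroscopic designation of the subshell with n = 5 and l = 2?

l = 2 corresponds to the letter 'd', so the subshell is 5d.

5d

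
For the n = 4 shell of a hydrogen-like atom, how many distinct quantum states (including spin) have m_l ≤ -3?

2

Go through l = 0, …, 3 (the values permitted for n = 4).
Per l-value: l=3 → 1.
Orbitals: 1. Each orbital carries two spin states, so 1 × 2 = 2 states.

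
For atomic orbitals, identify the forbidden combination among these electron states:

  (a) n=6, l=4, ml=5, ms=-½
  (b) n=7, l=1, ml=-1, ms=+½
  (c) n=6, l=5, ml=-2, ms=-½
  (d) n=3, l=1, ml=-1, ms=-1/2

(a) has |ml| = 5 > l = 4, violating −l ≤ ml ≤ l.
The remaining sets (b), (c), (d) satisfy all four rules.

(a)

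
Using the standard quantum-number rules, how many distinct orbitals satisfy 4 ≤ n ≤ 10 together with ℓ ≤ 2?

63

Work shell by shell — for each n, count the (ℓ, m_ℓ) pairs that satisfy ℓ ≤ 2:
n=4 → 9; n=5 → 9; n=6 → 9; n=7 → 9; n=8 → 9; n=9 → 9; n=10 → 9.
Total orbitals: 9 + 9 + 9 + 9 + 9 + 9 + 9 = 63.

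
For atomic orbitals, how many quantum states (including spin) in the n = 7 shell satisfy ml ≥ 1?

42

Orbitals with ml ≥ 1, by l: l=1 → 1; l=2 → 2; l=3 → 3; l=4 → 4; l=5 → 5; l=6 → 6.
Orbitals: 1 + 2 + 3 + 4 + 5 + 6 = 21. Each orbital carries two spin states, so 21 × 2 = 42 states.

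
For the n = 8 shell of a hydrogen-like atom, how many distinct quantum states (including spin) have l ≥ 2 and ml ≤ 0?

Per l-value: l=2 → 3; l=3 → 4; l=4 → 5; l=5 → 6; l=6 → 7; l=7 → 8.
Orbitals: 3 + 4 + 5 + 6 + 7 + 8 = 33. Each orbital carries two spin states, so 33 × 2 = 66 states.

66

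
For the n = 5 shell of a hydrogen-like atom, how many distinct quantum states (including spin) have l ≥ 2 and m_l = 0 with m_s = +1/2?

3

For n = 5, l ranges over 0 … 4.
Orbitals with l ≥ 2 and m_l = 0, by l: l=2 → 1; l=3 → 1; l=4 → 1.
Orbitals: 1 + 1 + 1 = 3. With m_s fixed to a single value there is one state per orbital, giving 3 states.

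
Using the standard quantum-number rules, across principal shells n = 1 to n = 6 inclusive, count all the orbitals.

Shell n has n² orbitals: 1²=1 + 2²=4 + 3²=9 + 4²=16 + 5²=25 + 6²=36 = 91 orbitals.

91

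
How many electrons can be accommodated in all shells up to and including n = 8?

408

Total orbitals = 1² + 2² + 3² + 4² + 5² + 6² + 7² + 8² = 204. Doubling for spin gives 408 electrons.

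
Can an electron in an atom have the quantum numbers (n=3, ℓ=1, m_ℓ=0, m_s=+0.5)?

Yes

n = 3 is a positive integer. ℓ = 1 satisfies 0 ≤ ℓ ≤ n−1 = 2. m_ℓ = 0 lies in the range −ℓ … +ℓ (here −1 … 1). m_s = +1/2 is one of ±1/2.
All four constraints are satisfied.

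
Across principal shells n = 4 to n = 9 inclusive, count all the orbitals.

271

Shell n has n² orbitals: 4²=16 + 5²=25 + 6²=36 + 7²=49 + 8²=64 + 9²=81 = 271 orbitals.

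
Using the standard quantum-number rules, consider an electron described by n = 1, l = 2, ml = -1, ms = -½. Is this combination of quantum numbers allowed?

The orbital quantum number must satisfy 0 ≤ l ≤ n−1. With n = 1 the allowed l values are 0, so l = 2 is out of range.

No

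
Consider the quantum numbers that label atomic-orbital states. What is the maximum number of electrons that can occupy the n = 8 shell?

A shell holds 2n² electrons: 2 × 8² = 2 × 64 = 128.

128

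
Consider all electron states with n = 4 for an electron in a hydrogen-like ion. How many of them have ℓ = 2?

10

For n = 4, ℓ ranges over 0 … 3.
The (ℓ, m_ℓ) pairs meeting ℓ = 2 give: ℓ=2 → 5.
Orbitals: 5. Each orbital carries two spin states, so 5 × 2 = 10 states.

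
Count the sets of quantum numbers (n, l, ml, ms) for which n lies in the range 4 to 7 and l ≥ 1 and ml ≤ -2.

Work shell by shell — for each n, count the (l, ml) pairs that satisfy l ≥ 1 and ml ≤ -2:
n=4 → 3; n=5 → 6; n=6 → 10; n=7 → 15.
Orbitals: 3 + 6 + 10 + 15 = 34. Including both spin states (ms = ±1/2) gives 2 × 34 = 68 states.

68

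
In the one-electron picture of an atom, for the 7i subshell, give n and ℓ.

The leading integer gives n = 7; the letter 'i' means ℓ = 6.

n = 7, ℓ = 6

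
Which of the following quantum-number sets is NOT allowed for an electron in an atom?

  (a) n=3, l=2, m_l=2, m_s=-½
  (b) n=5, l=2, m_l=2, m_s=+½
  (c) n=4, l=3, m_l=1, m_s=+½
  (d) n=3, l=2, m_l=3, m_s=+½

(d) has |m_l| = 3 > l = 2, violating −l ≤ m_l ≤ l.
The remaining sets (a), (b), (c) satisfy all four rules.

(d)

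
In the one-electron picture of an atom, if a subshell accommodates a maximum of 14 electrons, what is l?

l = 3

2(2l+1) = 14 ⇒ 2l+1 = 7 ⇒ l = 3.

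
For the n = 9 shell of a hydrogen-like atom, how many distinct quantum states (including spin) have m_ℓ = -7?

With n = 9 the allowed ℓ are 0, 1, …, 8.
Contributions: ℓ=7 → 1; ℓ=8 → 1.
Orbitals: 1 + 1 = 2. Each orbital carries two spin states, so 2 × 2 = 4 states.

4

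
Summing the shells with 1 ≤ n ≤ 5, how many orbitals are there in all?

55

Shell n has n² orbitals: 1²=1 + 2²=4 + 3²=9 + 4²=16 + 5²=25 = 55 orbitals.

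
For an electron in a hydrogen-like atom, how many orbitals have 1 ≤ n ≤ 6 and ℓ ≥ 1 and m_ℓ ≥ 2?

20

Treat each shell separately and count matching orbitals:
n=3 → 1; n=4 → 3; n=5 → 6; n=6 → 10.
Total orbitals: 1 + 3 + 6 + 10 = 20.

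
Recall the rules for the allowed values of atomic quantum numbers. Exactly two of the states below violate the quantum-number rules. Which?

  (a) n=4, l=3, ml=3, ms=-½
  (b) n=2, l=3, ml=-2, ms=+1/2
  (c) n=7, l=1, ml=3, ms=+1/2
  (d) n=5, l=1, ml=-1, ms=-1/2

(b) has l = 3 ≥ n = 2, violating 0 ≤ l ≤ n−1.
(c) has |ml| = 3 > l = 1, violating −l ≤ ml ≤ l.
The remaining sets (a), (d) satisfy all four rules.

(b) and (c)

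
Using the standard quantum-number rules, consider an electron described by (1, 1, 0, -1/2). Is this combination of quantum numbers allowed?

The orbital quantum number must satisfy 0 ≤ ℓ ≤ n−1. With n = 1 the allowed ℓ values are 0, so ℓ = 1 is out of range.

Invalid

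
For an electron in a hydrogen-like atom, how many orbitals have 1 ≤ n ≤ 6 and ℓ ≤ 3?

62

Treat each shell separately and count matching orbitals:
n=1 → 1; n=2 → 4; n=3 → 9; n=4 → 16; n=5 → 16; n=6 → 16.
Total orbitals: 1 + 4 + 9 + 16 + 16 + 16 = 62.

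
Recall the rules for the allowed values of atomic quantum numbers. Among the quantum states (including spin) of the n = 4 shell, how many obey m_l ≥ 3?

The (l, m_l) pairs meeting m_l ≥ 3 give: l=3 → 1.
Orbitals: 1. Each orbital carries two spin states, so 1 × 2 = 2 states.

2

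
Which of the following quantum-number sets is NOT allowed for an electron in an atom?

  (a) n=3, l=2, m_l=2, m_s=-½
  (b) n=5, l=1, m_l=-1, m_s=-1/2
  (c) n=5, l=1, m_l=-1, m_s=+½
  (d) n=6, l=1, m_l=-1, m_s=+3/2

(d) has m_s = +3/2, but an electron's spin must be ±1/2.
The remaining sets (a), (b), (c) satisfy all four rules.

(d)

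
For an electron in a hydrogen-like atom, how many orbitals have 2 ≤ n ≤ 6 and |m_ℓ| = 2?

20

Per-shell orbital counts meeting the constraint:
n=3 → 2; n=4 → 4; n=5 → 6; n=6 → 8.
Total orbitals: 2 + 4 + 6 + 8 = 20.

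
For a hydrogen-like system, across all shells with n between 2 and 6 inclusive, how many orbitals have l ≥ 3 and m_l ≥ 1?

Work shell by shell — for each n, count the (l, m_l) pairs that satisfy l ≥ 3 and m_l ≥ 1:
n=4 → 3; n=5 → 7; n=6 → 12.
Total orbitals: 3 + 7 + 12 = 22.

22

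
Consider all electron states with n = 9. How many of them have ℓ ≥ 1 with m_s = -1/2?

80

For n = 9, ℓ ranges over 0 … 8.
Contributions: ℓ=1 → 3; ℓ=2 → 5; ℓ=3 → 7; ℓ=4 → 9; ℓ=5 → 11; ℓ=6 → 13; ℓ=7 → 15; ℓ=8 → 17.
Orbitals: 3 + 5 + 7 + 9 + 11 + 13 + 15 + 17 = 80. With m_s fixed to a single value there is one state per orbital, giving 80 states.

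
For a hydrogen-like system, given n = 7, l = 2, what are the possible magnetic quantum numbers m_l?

m_l takes every integer from −l to +l. With l = 2 that gives the 5 values -2, -1, 0, 1, 2.

-2, -1, 0, 1, 2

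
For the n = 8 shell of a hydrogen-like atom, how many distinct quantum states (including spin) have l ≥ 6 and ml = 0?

Per l-value: l=6 → 1; l=7 → 1.
Orbitals: 1 + 1 = 2. Each orbital carries two spin states, so 2 × 2 = 4 states.

4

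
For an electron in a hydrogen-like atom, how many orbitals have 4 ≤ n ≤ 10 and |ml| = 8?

6

Treat each shell separately and count matching orbitals:
n=9 → 2; n=10 → 4.
Total orbitals: 2 + 4 = 6.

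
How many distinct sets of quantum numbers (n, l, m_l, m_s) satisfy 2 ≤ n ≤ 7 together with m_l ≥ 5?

Count contributing orbitals for each principal shell:
n=6 → 1; n=7 → 3.
Orbitals: 1 + 3 = 4. Including both spin states (m_s = ±1/2) gives 2 × 4 = 8 states.

8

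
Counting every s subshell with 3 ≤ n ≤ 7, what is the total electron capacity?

10

An s subshell (l = 0) exists for every n ≥ 1, so shells n = 3, 4, 5, 6, 7 each contribute one — 5 subshells.
Since each s subshell holds 2(2·0+1) = 2 electrons, the total is 5 × 2 = 10.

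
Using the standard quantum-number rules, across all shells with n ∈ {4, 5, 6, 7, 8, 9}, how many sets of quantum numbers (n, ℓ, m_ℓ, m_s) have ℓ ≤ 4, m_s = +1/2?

Treat each shell separately and count matching orbitals:
n=4 → 16; n=5 → 25; n=6 → 25; n=7 → 25; n=8 → 25; n=9 → 25.
Orbitals: 16 + 25 + 25 + 25 + 25 + 25 = 141. With m_s fixed to +1/2 there is one state per orbital, so 141 states.

141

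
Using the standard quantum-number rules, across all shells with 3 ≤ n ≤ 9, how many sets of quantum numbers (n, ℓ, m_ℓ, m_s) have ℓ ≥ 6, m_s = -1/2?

86

For each n in the range, tally the orbitals obeying ℓ ≥ 6:
n=7 → 13; n=8 → 28; n=9 → 45.
Orbitals: 13 + 28 + 45 = 86. With m_s fixed to -1/2 there is one state per orbital, so 86 states.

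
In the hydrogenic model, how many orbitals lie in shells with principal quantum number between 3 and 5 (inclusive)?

Shell n has n² orbitals: 3²=9 + 4²=16 + 5²=25 = 50 orbitals.

50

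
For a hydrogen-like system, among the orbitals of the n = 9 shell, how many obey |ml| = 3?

12

With n = 9 the allowed l are 0, 1, …, 8.
The (l, ml) pairs meeting |ml| = 3 give: l=3 → 2; l=4 → 2; l=5 → 2; l=6 → 2; l=7 → 2; l=8 → 2.
Total orbitals: 2 + 2 + 2 + 2 + 2 + 2 = 12.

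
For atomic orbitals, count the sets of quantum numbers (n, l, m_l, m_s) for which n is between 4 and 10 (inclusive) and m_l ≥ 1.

For each n in the range, tally the orbitals obeying m_l ≥ 1:
n=4 → 6; n=5 → 10; n=6 → 15; n=7 → 21; n=8 → 28; n=9 → 36; n=10 → 45.
Orbitals: 6 + 10 + 15 + 21 + 28 + 36 + 45 = 161. Including both spin states (m_s = ±1/2) gives 2 × 161 = 322 states.

322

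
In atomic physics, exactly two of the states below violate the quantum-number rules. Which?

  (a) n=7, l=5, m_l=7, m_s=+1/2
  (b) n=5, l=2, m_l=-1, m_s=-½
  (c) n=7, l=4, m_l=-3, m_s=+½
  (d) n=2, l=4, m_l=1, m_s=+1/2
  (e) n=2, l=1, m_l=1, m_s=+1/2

(a) has |m_l| = 7 > l = 5, violating −l ≤ m_l ≤ l.
(d) has l = 4 ≥ n = 2, violating 0 ≤ l ≤ n−1.
The remaining sets (b), (c), (e) satisfy all four rules.

(a) and (d)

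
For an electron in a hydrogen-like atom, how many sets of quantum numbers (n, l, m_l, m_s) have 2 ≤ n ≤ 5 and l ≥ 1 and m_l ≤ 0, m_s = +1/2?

30

Per-shell orbital counts meeting the constraint:
n=2 → 2; n=3 → 5; n=4 → 9; n=5 → 14.
Orbitals: 2 + 5 + 9 + 14 = 30. With m_s fixed to +1/2 there is one state per orbital, so 30 states.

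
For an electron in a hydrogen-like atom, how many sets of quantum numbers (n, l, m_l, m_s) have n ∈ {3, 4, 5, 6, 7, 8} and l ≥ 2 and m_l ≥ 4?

Go shell by shell, enumerating (l, m_l) with l ≥ 2 and m_l ≥ 4:
n=5 → 1; n=6 → 3; n=7 → 6; n=8 → 10.
Orbitals: 1 + 3 + 6 + 10 = 20. Including both spin states (m_s = ±1/2) gives 2 × 20 = 40 states.

40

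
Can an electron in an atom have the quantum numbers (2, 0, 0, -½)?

n = 2 is a positive integer. l = 0 satisfies 0 ≤ l ≤ n−1 = 1. m_l = 0 lies in the range −l … +l (here 0). m_s = -1/2 is one of ±1/2.
All four constraints are satisfied.

Allowed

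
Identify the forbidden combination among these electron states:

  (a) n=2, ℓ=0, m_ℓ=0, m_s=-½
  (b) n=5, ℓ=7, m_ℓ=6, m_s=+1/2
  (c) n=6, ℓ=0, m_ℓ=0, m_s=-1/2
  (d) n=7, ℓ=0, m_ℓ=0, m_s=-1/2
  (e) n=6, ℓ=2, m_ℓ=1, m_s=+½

(b) has ℓ = 7 ≥ n = 5, violating 0 ≤ ℓ ≤ n−1.
The remaining sets (a), (c), (d), (e) satisfy all four rules.

(b)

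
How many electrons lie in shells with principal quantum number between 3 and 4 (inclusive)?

Shell n has n² orbitals: 3²=9 + 4²=16 = 25 orbitals.
Two spin states per orbital: 2 × 25 = 50 electrons.

50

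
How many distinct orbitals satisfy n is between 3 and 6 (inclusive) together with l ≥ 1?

82

Treat each shell separately and count matching orbitals:
n=3 → 8; n=4 → 15; n=5 → 24; n=6 → 35.
Total orbitals: 8 + 15 + 24 + 35 = 82.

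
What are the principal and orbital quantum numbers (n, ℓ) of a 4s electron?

n = 4, ℓ = 0

The leading integer gives n = 4; the letter 's' means ℓ = 0.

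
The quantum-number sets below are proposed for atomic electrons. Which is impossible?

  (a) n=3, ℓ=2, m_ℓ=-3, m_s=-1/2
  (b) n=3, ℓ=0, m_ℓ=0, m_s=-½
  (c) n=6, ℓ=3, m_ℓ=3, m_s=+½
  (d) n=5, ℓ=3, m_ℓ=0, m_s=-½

(a) has |m_ℓ| = 3 > ℓ = 2, violating −ℓ ≤ m_ℓ ≤ ℓ.
The remaining sets (b), (c), (d) satisfy all four rules.

(a)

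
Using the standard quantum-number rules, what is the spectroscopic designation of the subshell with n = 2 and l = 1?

l = 1 corresponds to the letter 'p', so the subshell is 2p.

2p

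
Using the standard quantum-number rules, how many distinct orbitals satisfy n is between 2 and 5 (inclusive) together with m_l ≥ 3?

Count contributing orbitals for each principal shell:
n=4 → 1; n=5 → 3.
Total orbitals: 1 + 3 = 4.

4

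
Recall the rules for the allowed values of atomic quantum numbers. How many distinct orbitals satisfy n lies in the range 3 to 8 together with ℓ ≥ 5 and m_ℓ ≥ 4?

Go shell by shell, enumerating (ℓ, m_ℓ) with ℓ ≥ 5 and m_ℓ ≥ 4:
n=6 → 2; n=7 → 5; n=8 → 9.
Total orbitals: 2 + 5 + 9 = 16.

16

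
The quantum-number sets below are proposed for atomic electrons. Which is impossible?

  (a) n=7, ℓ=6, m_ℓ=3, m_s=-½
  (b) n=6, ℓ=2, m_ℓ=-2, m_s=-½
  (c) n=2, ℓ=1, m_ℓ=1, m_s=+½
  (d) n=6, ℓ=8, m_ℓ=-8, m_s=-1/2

(d)

(d) has ℓ = 8 ≥ n = 6, violating 0 ≤ ℓ ≤ n−1.
The remaining sets (a), (b), (c) satisfy all four rules.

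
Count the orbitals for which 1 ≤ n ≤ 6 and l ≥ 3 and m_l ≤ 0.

Count contributing orbitals for each principal shell:
n=4 → 4; n=5 → 9; n=6 → 15.
Total orbitals: 4 + 9 + 15 = 28.

28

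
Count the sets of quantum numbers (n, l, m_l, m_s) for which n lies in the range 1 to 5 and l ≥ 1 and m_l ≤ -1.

Count contributing orbitals for each principal shell:
n=2 → 1; n=3 → 3; n=4 → 6; n=5 → 10.
Orbitals: 1 + 3 + 6 + 10 = 20. Including both spin states (m_s = ±1/2) gives 2 × 20 = 40 states.

40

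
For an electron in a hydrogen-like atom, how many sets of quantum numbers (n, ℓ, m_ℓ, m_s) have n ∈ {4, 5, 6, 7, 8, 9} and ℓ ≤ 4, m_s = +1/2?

141

Per-shell orbital counts meeting the constraint:
n=4 → 16; n=5 → 25; n=6 → 25; n=7 → 25; n=8 → 25; n=9 → 25.
Orbitals: 16 + 25 + 25 + 25 + 25 + 25 = 141. With m_s fixed to +1/2 there is one state per orbital, so 141 states.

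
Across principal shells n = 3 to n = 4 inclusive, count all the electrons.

Shell n has n² orbitals: 3²=9 + 4²=16 = 25 orbitals.
Two spin states per orbital: 2 × 25 = 50 electrons.

50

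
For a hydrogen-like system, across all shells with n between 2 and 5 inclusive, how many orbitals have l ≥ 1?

50

Count contributing orbitals for each principal shell:
n=2 → 3; n=3 → 8; n=4 → 15; n=5 → 24.
Total orbitals: 3 + 8 + 15 + 24 = 50.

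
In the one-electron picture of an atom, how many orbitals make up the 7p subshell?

3

A subshell has 2ℓ+1 orbitals; with ℓ = 1, that's 3.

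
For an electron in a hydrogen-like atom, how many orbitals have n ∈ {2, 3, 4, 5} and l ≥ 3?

23

For each n in the range, tally the orbitals obeying l ≥ 3:
n=4 → 7; n=5 → 16.
Total orbitals: 7 + 16 = 23.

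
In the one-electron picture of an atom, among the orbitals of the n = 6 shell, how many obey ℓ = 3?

With n = 6 the allowed ℓ are 0, 1, …, 5.
Per ℓ-value: ℓ=3 → 7.
Total orbitals: 7.

7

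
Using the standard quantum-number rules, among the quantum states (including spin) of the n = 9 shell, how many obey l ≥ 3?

144

With n = 9 the allowed l are 0, 1, …, 8.
Orbitals with l ≥ 3, by l: l=3 → 7; l=4 → 9; l=5 → 11; l=6 → 13; l=7 → 15; l=8 → 17.
Orbitals: 7 + 9 + 11 + 13 + 15 + 17 = 72. Each orbital carries two spin states, so 72 × 2 = 144 states.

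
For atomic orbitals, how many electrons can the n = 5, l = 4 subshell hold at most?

A subshell with l = 4 has 2l+1 = 9 orbitals, each holding 2 electrons (spin ±1/2), so 9 × 2 = 18.

18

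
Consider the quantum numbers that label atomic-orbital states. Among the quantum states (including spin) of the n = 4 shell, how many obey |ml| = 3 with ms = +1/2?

2

With n = 4 the allowed l are 0, 1, …, 3.
Orbitals with |ml| = 3, by l: l=3 → 2.
Orbitals: 2. With ms fixed to a single value there is one state per orbital, giving 2 states.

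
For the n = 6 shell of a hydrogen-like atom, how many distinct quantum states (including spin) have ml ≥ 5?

2

For n = 6, l ranges over 0 … 5.
Orbitals with ml ≥ 5, by l: l=5 → 1.
Orbitals: 1. Each orbital carries two spin states, so 1 × 2 = 2 states.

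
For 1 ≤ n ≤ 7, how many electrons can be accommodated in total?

280

Total orbitals = 1² + 2² + 3² + 4² + 5² + 6² + 7² = 140. Doubling for spin gives 280 electrons.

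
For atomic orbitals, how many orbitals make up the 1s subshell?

A subshell has 2l+1 orbitals; with l = 0, that's 1.

1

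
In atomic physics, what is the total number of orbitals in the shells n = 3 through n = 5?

50

Shell n has n² orbitals: 3²=9 + 4²=16 + 5²=25 = 50 orbitals.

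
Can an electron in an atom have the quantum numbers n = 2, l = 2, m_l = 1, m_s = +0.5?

The orbital quantum number must satisfy 0 ≤ l ≤ n−1. With n = 2 the allowed l values are 0, 1, so l = 2 is out of range.

Not allowed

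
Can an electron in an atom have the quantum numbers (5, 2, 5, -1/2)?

Not allowed

The magnetic quantum number must satisfy −ℓ ≤ m_ℓ ≤ ℓ. With ℓ = 2, m_ℓ can only be -2, -1, 0, 1, 2, so m_ℓ = 5 is forbidden.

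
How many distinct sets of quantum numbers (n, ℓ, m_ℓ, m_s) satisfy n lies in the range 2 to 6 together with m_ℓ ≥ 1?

Per-shell orbital counts meeting the constraint:
n=2 → 1; n=3 → 3; n=4 → 6; n=5 → 10; n=6 → 15.
Orbitals: 1 + 3 + 6 + 10 + 15 = 35. Including both spin states (m_s = ±1/2) gives 2 × 35 = 70 states.

70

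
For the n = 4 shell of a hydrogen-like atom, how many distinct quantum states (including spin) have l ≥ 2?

Contributions: l=2 → 5; l=3 → 7.
Orbitals: 5 + 7 = 12. Each orbital carries two spin states, so 12 × 2 = 24 states.

24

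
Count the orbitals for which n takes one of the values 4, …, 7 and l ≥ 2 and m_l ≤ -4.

10

Treat each shell separately and count matching orbitals:
n=5 → 1; n=6 → 3; n=7 → 6.
Total orbitals: 1 + 3 + 6 = 10.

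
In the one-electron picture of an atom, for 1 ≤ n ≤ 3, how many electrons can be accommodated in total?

Total orbitals = 1² + 2² + 3² = 14. Doubling for spin gives 28 electrons.

28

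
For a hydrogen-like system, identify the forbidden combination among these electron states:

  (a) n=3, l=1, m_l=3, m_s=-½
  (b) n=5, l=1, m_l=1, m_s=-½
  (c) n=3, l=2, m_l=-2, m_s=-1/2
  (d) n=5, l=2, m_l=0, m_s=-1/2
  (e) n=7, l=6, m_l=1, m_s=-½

(a)

(a) has |m_l| = 3 > l = 1, violating −l ≤ m_l ≤ l.
The remaining sets (b), (c), (d), (e) satisfy all four rules.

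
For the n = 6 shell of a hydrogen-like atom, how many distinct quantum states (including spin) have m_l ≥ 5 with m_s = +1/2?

With n = 6 the allowed l are 0, 1, …, 5.
Orbitals with m_l ≥ 5, by l: l=5 → 1.
Orbitals: 1. With m_s fixed to a single value there is one state per orbital, giving 1 state.

1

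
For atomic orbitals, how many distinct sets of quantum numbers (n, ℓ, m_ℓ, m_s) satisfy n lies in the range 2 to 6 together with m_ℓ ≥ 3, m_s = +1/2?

Treat each shell separately and count matching orbitals:
n=4 → 1; n=5 → 3; n=6 → 6.
Orbitals: 1 + 3 + 6 = 10. With m_s fixed to +1/2 there is one state per orbital, so 10 states.

10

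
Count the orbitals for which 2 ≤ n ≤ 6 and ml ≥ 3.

Count contributing orbitals for each principal shell:
n=4 → 1; n=5 → 3; n=6 → 6.
Total orbitals: 1 + 3 + 6 = 10.

10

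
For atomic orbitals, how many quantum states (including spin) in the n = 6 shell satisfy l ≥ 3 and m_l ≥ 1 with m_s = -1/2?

Go through l = 0, …, 5 (the values permitted for n = 6).
Per l-value: l=3 → 3; l=4 → 4; l=5 → 5.
Orbitals: 3 + 4 + 5 = 12. With m_s fixed to a single value there is one state per orbital, giving 12 states.

12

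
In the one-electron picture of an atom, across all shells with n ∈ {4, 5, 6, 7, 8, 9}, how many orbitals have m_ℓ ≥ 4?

35

Per-shell orbital counts meeting the constraint:
n=5 → 1; n=6 → 3; n=7 → 6; n=8 → 10; n=9 → 15.
Total orbitals: 1 + 3 + 6 + 10 + 15 = 35.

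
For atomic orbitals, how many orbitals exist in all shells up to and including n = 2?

5

Total orbitals = 1² + 2² = 5.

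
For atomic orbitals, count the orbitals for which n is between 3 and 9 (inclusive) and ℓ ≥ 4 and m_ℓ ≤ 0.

Work shell by shell — for each n, count the (ℓ, m_ℓ) pairs that satisfy ℓ ≥ 4 and m_ℓ ≤ 0:
n=5 → 5; n=6 → 11; n=7 → 18; n=8 → 26; n=9 → 35.
Total orbitals: 5 + 11 + 18 + 26 + 35 = 95.

95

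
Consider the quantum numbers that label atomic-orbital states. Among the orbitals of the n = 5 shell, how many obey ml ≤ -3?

3

The (l, ml) pairs meeting ml ≤ -3 give: l=3 → 1; l=4 → 2.
Total orbitals: 1 + 2 = 3.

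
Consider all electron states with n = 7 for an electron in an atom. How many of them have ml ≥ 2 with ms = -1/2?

The n = 7 shell has l = 0 through 6; check each.
Per l-value: l=2 → 1; l=3 → 2; l=4 → 3; l=5 → 4; l=6 → 5.
Orbitals: 1 + 2 + 3 + 4 + 5 = 15. With ms fixed to a single value there is one state per orbital, giving 15 states.

15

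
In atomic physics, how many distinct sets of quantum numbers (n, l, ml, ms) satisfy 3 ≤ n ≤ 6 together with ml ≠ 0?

Go shell by shell, enumerating (l, ml) with ml ≠ 0:
n=3 → 6; n=4 → 12; n=5 → 20; n=6 → 30.
Orbitals: 6 + 12 + 20 + 30 = 68. Including both spin states (ms = ±1/2) gives 2 × 68 = 136 states.

136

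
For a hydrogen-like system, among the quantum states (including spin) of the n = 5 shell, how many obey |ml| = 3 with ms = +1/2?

The n = 5 shell has l = 0 through 4; check each.
The (l, ml) pairs meeting |ml| = 3 give: l=3 → 2; l=4 → 2.
Orbitals: 2 + 2 = 4. With ms fixed to a single value there is one state per orbital, giving 4 states.

4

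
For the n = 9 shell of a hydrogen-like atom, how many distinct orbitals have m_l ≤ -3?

21

The n = 9 shell has l = 0 through 8; check each.
Per l-value: l=3 → 1; l=4 → 2; l=5 → 3; l=6 → 4; l=7 → 5; l=8 → 6.
Total orbitals: 1 + 2 + 3 + 4 + 5 + 6 = 21.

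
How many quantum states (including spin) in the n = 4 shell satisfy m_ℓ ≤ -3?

For n = 4, ℓ ranges over 0 … 3.
The (ℓ, m_ℓ) pairs meeting m_ℓ ≤ -3 give: ℓ=3 → 1.
Orbitals: 1. Each orbital carries two spin states, so 1 × 2 = 2 states.

2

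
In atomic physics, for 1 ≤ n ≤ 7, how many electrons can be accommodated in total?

280

Total orbitals = 1² + 2² + 3² + 4² + 5² + 6² + 7² = 140. Doubling for spin gives 280 electrons.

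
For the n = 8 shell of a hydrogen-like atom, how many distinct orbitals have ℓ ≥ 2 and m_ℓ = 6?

With n = 8 the allowed ℓ are 0, 1, …, 7.
Contributions: ℓ=6 → 1; ℓ=7 → 1.
Total orbitals: 1 + 1 = 2.

2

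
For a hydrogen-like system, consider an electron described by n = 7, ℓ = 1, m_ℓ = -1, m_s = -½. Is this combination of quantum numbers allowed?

Valid

n = 7 is a positive integer. ℓ = 1 satisfies 0 ≤ ℓ ≤ n−1 = 6. m_ℓ = -1 lies in the range −ℓ … +ℓ (here −1 … 1). m_s = -1/2 is one of ±1/2.
All four constraints are satisfied.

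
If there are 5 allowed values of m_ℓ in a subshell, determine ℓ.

ℓ = 2

m_ℓ ranges over 2ℓ+1 integers, so 2ℓ+1 = 5 ⇒ ℓ = 2.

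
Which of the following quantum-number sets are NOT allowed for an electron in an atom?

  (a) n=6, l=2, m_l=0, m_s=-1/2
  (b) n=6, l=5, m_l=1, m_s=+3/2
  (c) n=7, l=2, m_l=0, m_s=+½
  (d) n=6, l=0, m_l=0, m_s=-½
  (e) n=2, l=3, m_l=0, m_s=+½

(b) and (e)

(b) has m_s = +3/2, but an electron's spin must be ±1/2.
(e) has l = 3 ≥ n = 2, violating 0 ≤ l ≤ n−1.
The remaining sets (a), (c), (d) satisfy all four rules.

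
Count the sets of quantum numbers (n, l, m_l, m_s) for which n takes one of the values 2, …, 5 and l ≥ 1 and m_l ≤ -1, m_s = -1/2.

For each n in the range, tally the orbitals obeying l ≥ 1 and m_l ≤ -1:
n=2 → 1; n=3 → 3; n=4 → 6; n=5 → 10.
Orbitals: 1 + 3 + 6 + 10 = 20. With m_s fixed to -1/2 there is one state per orbital, so 20 states.

20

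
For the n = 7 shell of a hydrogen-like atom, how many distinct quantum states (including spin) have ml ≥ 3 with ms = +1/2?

For n = 7, l ranges over 0 … 6.
The (l, ml) pairs meeting ml ≥ 3 give: l=3 → 1; l=4 → 2; l=5 → 3; l=6 → 4.
Orbitals: 1 + 2 + 3 + 4 = 10. With ms fixed to a single value there is one state per orbital, giving 10 states.

10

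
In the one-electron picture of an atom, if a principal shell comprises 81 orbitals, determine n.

n = 9

n² = 81 ⇒ n = 9.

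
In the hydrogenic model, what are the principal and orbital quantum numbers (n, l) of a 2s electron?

The leading integer gives n = 2; the letter 's' means l = 0.

n = 2, l = 0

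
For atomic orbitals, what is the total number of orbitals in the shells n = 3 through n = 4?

25

Shell n has n² orbitals: 3²=9 + 4²=16 = 25 orbitals.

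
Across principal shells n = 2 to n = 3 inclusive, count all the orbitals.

13

Shell n has n² orbitals: 2²=4 + 3²=9 = 13 orbitals.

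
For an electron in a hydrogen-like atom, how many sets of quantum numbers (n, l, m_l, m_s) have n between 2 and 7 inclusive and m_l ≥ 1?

112

Per-shell orbital counts meeting the constraint:
n=2 → 1; n=3 → 3; n=4 → 6; n=5 → 10; n=6 → 15; n=7 → 21.
Orbitals: 1 + 3 + 6 + 10 + 15 + 21 = 56. Including both spin states (m_s = ±1/2) gives 2 × 56 = 112 states.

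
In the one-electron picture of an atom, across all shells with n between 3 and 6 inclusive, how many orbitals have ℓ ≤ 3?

Treat each shell separately and count matching orbitals:
n=3 → 9; n=4 → 16; n=5 → 16; n=6 → 16.
Total orbitals: 9 + 16 + 16 + 16 = 57.

57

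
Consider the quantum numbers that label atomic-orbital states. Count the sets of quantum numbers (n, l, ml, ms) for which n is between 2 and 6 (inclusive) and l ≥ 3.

Per-shell orbital counts meeting the constraint:
n=4 → 7; n=5 → 16; n=6 → 27.
Orbitals: 7 + 16 + 27 = 50. Including both spin states (ms = ±1/2) gives 2 × 50 = 100 states.

100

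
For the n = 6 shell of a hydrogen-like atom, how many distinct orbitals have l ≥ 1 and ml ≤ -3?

6

Per l-value: l=3 → 1; l=4 → 2; l=5 → 3.
Total orbitals: 1 + 2 + 3 = 6.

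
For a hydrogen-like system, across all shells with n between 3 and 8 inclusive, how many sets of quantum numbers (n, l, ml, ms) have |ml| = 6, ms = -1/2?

Go shell by shell, enumerating (l, ml) with |ml| = 6:
n=7 → 2; n=8 → 4.
Orbitals: 2 + 4 = 6. With ms fixed to -1/2 there is one state per orbital, so 6 states.

6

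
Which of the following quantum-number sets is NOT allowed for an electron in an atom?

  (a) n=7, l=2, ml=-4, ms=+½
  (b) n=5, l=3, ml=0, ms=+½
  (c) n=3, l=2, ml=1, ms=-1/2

(a)

(a) has |ml| = 4 > l = 2, violating −l ≤ ml ≤ l.
The remaining sets (b), (c) satisfy all four rules.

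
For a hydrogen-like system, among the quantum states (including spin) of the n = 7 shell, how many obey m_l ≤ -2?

Go through l = 0, …, 6 (the values permitted for n = 7).
Contributions: l=2 → 1; l=3 → 2; l=4 → 3; l=5 → 4; l=6 → 5.
Orbitals: 1 + 2 + 3 + 4 + 5 = 15. Each orbital carries two spin states, so 15 × 2 = 30 states.

30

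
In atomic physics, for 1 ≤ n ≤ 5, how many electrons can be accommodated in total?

110

Total orbitals = 1² + 2² + 3² + 4² + 5² = 55. Doubling for spin gives 110 electrons.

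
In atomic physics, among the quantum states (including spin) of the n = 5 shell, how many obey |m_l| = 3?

8

The (l, m_l) pairs meeting |m_l| = 3 give: l=3 → 2; l=4 → 2.
Orbitals: 2 + 2 = 4. Each orbital carries two spin states, so 4 × 2 = 8 states.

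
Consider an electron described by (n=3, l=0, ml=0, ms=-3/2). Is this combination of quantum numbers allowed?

The spin quantum number for an electron can only be ms = +1/2 or −1/2; ms = -3/2 is not one of those.

No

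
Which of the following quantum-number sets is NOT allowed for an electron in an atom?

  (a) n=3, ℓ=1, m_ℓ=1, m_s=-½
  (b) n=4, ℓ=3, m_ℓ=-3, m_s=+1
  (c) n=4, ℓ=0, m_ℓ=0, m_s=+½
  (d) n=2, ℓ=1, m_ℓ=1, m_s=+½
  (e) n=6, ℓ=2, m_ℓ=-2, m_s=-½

(b) has m_s = +1, but an electron's spin must be ±1/2.
The remaining sets (a), (c), (d), (e) satisfy all four rules.

(b)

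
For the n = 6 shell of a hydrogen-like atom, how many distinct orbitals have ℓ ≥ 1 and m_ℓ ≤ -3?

6

With n = 6 the allowed ℓ are 0, 1, …, 5.
Orbitals with ℓ ≥ 1 and m_ℓ ≤ -3, by ℓ: ℓ=3 → 1; ℓ=4 → 2; ℓ=5 → 3.
Total orbitals: 1 + 2 + 3 = 6.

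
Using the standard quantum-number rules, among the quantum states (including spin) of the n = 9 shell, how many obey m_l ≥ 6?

Contributions: l=6 → 1; l=7 → 2; l=8 → 3.
Orbitals: 1 + 2 + 3 = 6. Each orbital carries two spin states, so 6 × 2 = 12 states.

12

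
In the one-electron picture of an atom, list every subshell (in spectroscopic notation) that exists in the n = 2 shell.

For n = 2, ℓ runs from 0 to 1. In spectroscopic notation ℓ = 0,1,2,… ↔ s,p,d,f,g,h,i, so the subshells are 2s, 2p.

2s, 2p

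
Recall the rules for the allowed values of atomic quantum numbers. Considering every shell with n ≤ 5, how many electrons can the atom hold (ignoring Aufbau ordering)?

110

Total orbitals = 1² + 2² + 3² + 4² + 5² = 55. Doubling for spin gives 110 electrons.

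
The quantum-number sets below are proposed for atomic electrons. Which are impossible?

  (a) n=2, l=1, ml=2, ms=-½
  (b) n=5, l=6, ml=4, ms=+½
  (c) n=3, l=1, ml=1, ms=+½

(a) and (b)

(a) has |ml| = 2 > l = 1, violating −l ≤ ml ≤ l.
(b) has l = 6 ≥ n = 5, violating 0 ≤ l ≤ n−1.
The remaining set (c) satisfies all four rules.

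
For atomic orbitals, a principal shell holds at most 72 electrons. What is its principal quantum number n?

2n² = 72 ⇒ n² = 36 ⇒ n = 6.

n = 6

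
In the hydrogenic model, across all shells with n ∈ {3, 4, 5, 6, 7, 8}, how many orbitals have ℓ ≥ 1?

193

Go shell by shell, enumerating (ℓ, m_ℓ) with ℓ ≥ 1:
n=3 → 8; n=4 → 15; n=5 → 24; n=6 → 35; n=7 → 48; n=8 → 63.
Total orbitals: 8 + 15 + 24 + 35 + 48 + 63 = 193.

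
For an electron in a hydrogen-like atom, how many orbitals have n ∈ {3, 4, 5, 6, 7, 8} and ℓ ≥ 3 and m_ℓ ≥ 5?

10

Work shell by shell — for each n, count the (ℓ, m_ℓ) pairs that satisfy ℓ ≥ 3 and m_ℓ ≥ 5:
n=6 → 1; n=7 → 3; n=8 → 6.
Total orbitals: 1 + 3 + 6 = 10.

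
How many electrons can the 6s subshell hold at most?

2

A subshell with ℓ = 0 has 2ℓ+1 = 1 orbital, each holding 2 electrons (spin ±1/2), so 1 × 2 = 2.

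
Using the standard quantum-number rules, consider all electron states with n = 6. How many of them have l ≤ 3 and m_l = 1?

Go through l = 0, …, 5 (the values permitted for n = 6).
Per l-value: l=1 → 1; l=2 → 1; l=3 → 1.
Orbitals: 1 + 1 + 1 = 3. Each orbital carries two spin states, so 3 × 2 = 6 states.

6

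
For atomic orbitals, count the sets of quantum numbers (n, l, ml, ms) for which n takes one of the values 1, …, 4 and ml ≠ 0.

Work shell by shell — for each n, count the (l, ml) pairs that satisfy ml ≠ 0:
n=2 → 2; n=3 → 6; n=4 → 12.
Orbitals: 2 + 6 + 12 = 20. Including both spin states (ms = ±1/2) gives 2 × 20 = 40 states.

40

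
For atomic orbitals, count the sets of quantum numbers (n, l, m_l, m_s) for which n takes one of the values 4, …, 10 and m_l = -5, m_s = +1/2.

15

Go shell by shell, enumerating (l, m_l) with m_l = -5:
n=6 → 1; n=7 → 2; n=8 → 3; n=9 → 4; n=10 → 5.
Orbitals: 1 + 2 + 3 + 4 + 5 = 15. With m_s fixed to +1/2 there is one state per orbital, so 15 states.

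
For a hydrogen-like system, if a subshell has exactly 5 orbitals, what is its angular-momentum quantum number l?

l = 2 (d)

2l+1 = 5 gives l = 2.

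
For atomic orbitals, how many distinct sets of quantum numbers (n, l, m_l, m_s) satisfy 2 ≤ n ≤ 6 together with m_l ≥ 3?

Work shell by shell — for each n, count the (l, m_l) pairs that satisfy m_l ≥ 3:
n=4 → 1; n=5 → 3; n=6 → 6.
Orbitals: 1 + 3 + 6 = 10. Including both spin states (m_s = ±1/2) gives 2 × 10 = 20 states.

20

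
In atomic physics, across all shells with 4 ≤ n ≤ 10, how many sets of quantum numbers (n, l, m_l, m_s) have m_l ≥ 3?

Treat each shell separately and count matching orbitals:
n=4 → 1; n=5 → 3; n=6 → 6; n=7 → 10; n=8 → 15; n=9 → 21; n=10 → 28.
Orbitals: 1 + 3 + 6 + 10 + 15 + 21 + 28 = 84. Including both spin states (m_s = ±1/2) gives 2 × 84 = 168 states.

168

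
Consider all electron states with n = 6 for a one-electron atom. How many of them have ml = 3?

The n = 6 shell has l = 0 through 5; check each.
Contributions: l=3 → 1; l=4 → 1; l=5 → 1.
Orbitals: 1 + 1 + 1 = 3. Each orbital carries two spin states, so 3 × 2 = 6 states.

6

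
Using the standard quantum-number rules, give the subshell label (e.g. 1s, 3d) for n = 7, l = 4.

l = 4 corresponds to the letter 'g', so the subshell is 7g.

7g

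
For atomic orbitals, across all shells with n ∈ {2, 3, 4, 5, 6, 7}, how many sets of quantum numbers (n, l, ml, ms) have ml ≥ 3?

Per-shell orbital counts meeting the constraint:
n=4 → 1; n=5 → 3; n=6 → 6; n=7 → 10.
Orbitals: 1 + 3 + 6 + 10 = 20. Including both spin states (ms = ±1/2) gives 2 × 20 = 40 states.

40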